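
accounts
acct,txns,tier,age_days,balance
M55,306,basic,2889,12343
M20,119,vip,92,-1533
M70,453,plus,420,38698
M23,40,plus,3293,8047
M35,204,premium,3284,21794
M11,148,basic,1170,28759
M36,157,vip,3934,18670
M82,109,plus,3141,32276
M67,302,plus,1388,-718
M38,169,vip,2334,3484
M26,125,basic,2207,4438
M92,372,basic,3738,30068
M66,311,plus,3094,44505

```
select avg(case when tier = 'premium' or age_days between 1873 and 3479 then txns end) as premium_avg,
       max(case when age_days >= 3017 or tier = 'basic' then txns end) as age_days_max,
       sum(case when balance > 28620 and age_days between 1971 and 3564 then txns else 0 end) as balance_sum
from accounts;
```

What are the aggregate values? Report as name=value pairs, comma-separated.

premium_avg=180.5714285714, age_days_max=372, balance_sum=420

[premium_avg: tier = 'premium' or age_days between 1873 and 3479]
acct=M55: ✓ → 306
acct=M20: ✗
acct=M70: ✗
acct=M23: ✓ → 40
acct=M35: ✓ → 204
acct=M11: ✗
acct=M36: ✗
acct=M82: ✓ → 109
acct=M67: ✗
acct=M38: ✓ → 169
acct=M26: ✓ → 125
acct=M92: ✗
acct=M66: ✓ → 311
premium_avg = (306 + 40 + 204 + 109 + 169 + 125 + 311) / 7 = 180.5714285714
—
[age_days_max: age_days >= 3017 or tier = 'basic']
acct=M55: ✓ → 306
acct=M20: ✗
acct=M70: ✗
acct=M23: ✓ → 40
acct=M35: ✓ → 204
acct=M11: ✓ → 148
acct=M36: ✓ → 157
acct=M82: ✓ → 109
acct=M67: ✗
acct=M38: ✗
acct=M26: ✓ → 125
acct=M92: ✓ → 372
acct=M66: ✓ → 311
age_days_max = MAX(306, 40, 204, 148, 157, 109, 125, 372, 311) = 372
—
[balance_sum: balance > 28620 and age_days between 1971 and 3564]
acct=M55: ✗
acct=M20: ✗
acct=M70: ✗
acct=M23: ✗
acct=M35: ✗
acct=M11: ✗
acct=M36: ✗
acct=M82: ✓ → 109
acct=M67: ✗
acct=M38: ✗
acct=M26: ✗
acct=M92: ✗
acct=M66: ✓ → 311
balance_sum = 109 + 311 = 420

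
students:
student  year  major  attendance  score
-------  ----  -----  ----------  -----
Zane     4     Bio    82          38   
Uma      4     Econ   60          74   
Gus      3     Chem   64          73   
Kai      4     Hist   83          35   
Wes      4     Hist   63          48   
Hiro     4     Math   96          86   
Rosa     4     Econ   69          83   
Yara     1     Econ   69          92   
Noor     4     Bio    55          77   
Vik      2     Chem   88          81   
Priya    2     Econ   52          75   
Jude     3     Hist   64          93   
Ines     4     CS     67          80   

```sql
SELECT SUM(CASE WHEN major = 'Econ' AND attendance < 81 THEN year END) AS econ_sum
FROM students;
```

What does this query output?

student=Zane: ✗
student=Uma: ✓ → 4
student=Gus: ✗
student=Kai: ✗
student=Wes: ✗
student=Hiro: ✗
student=Rosa: ✓ → 4
student=Yara: ✓ → 1
student=Noor: ✗
student=Vik: ✗
student=Priya: ✓ → 2
student=Jude: ✗
student=Ines: ✗
econ_sum = 4 + 4 + 1 + 2 = 11

11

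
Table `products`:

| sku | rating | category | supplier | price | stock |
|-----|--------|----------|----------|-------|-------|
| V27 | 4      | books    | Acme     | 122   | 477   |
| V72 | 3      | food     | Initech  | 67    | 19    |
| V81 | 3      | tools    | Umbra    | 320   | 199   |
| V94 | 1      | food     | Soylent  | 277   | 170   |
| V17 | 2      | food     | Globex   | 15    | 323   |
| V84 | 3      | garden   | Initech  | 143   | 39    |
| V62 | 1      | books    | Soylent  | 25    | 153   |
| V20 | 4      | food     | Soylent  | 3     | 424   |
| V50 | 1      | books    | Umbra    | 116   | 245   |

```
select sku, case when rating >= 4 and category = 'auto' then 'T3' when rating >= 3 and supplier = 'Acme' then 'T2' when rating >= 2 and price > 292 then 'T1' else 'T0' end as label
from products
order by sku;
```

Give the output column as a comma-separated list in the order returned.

sku=V17: ELSE → T0
sku=V20: ELSE → T0
sku=V27: rating >= 3 and supplier = 'Acme' → T2
sku=V50: ELSE → T0
sku=V62: ELSE → T0
sku=V72: ELSE → T0
sku=V81: rating >= 2 and price > 292 → T1
sku=V84: ELSE → T0
sku=V94: ELSE → T0

T0, T0, T2, T0, T0, T0, T1, T0, T0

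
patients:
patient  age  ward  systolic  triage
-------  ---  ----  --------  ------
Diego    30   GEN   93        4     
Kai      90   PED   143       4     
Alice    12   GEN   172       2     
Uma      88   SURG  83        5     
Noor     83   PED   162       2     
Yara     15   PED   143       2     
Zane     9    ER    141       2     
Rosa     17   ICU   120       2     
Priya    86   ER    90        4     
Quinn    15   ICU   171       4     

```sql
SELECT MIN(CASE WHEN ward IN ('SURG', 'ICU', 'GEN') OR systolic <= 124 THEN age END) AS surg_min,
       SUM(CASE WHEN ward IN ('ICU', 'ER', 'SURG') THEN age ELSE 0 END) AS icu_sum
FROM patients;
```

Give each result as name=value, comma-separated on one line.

surg_min=12, icu_sum=215

[surg_min: ward IN ('SURG', 'ICU', 'GEN') OR systolic <= 124]
patient=Diego: ✓ → 30
patient=Kai: ✗
patient=Alice: ✓ → 12
patient=Uma: ✓ → 88
patient=Noor: ✗
patient=Yara: ✗
patient=Zane: ✗
patient=Rosa: ✓ → 17
patient=Priya: ✓ → 86
patient=Quinn: ✓ → 15
surg_min = MIN(30, 12, 88, 17, 86, 15) = 12
—
[icu_sum: ward IN ('ICU', 'ER', 'SURG')]
patient=Diego: ✗
patient=Kai: ✗
patient=Alice: ✗
patient=Uma: ✓ → 88
patient=Noor: ✗
patient=Yara: ✗
patient=Zane: ✓ → 9
patient=Rosa: ✓ → 17
patient=Priya: ✓ → 86
patient=Quinn: ✓ → 15
icu_sum = 88 + 9 + 17 + 86 + 15 = 215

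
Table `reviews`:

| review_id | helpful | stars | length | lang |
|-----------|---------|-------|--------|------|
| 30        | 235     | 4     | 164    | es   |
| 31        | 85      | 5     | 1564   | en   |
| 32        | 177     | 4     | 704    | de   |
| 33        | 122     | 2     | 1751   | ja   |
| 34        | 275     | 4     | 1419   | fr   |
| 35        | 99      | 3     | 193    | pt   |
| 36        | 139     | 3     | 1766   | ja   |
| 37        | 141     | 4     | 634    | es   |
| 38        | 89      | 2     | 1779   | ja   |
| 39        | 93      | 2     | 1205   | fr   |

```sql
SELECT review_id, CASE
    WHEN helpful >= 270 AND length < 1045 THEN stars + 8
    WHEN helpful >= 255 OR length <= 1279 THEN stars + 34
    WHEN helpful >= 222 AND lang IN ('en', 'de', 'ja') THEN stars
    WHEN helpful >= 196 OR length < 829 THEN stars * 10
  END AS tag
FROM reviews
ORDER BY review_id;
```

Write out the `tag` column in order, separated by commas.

38, NULL, 38, NULL, 38, 37, NULL, 38, NULL, 36

review_id=30: helpful >= 255 OR length <= 1279 → 38
review_id=31: (no match → NULL) → NULL
review_id=32: helpful >= 255 OR length <= 1279 → 38
review_id=33: (no match → NULL) → NULL
review_id=34: helpful >= 255 OR length <= 1279 → 38
review_id=35: helpful >= 255 OR length <= 1279 → 37
review_id=36: (no match → NULL) → NULL
review_id=37: helpful >= 255 OR length <= 1279 → 38
review_id=38: (no match → NULL) → NULL
review_id=39: helpful >= 255 OR length <= 1279 → 36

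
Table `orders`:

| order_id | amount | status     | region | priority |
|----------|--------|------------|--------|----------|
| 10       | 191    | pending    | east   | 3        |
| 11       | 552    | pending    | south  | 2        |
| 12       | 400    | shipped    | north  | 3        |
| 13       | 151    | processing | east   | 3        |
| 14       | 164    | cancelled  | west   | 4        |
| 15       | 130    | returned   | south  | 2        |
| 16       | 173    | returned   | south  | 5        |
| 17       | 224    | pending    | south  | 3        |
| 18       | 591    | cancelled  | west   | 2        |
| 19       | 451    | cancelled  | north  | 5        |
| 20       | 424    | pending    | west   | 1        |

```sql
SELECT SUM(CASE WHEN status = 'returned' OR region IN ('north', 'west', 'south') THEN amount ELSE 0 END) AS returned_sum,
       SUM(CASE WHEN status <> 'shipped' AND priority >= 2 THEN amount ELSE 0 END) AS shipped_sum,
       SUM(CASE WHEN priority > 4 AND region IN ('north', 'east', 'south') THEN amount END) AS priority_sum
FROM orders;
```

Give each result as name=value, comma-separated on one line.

returned_sum=3109, shipped_sum=2627, priority_sum=624

[returned_sum: status = 'returned' OR region IN ('north', 'west', 'south')]
order_id=10: ✗
order_id=11: ✓ → 552
order_id=12: ✓ → 400
order_id=13: ✗
order_id=14: ✓ → 164
order_id=15: ✓ → 130
order_id=16: ✓ → 173
order_id=17: ✓ → 224
order_id=18: ✓ → 591
order_id=19: ✓ → 451
order_id=20: ✓ → 424
returned_sum = 552 + 400 + 164 + 130 + 173 + 224 + 591 + 451 + 424 = 3109
—
[shipped_sum: status <> 'shipped' AND priority >= 2]
order_id=10: ✓ → 191
order_id=11: ✓ → 552
order_id=12: ✗
order_id=13: ✓ → 151
order_id=14: ✓ → 164
order_id=15: ✓ → 130
order_id=16: ✓ → 173
order_id=17: ✓ → 224
order_id=18: ✓ → 591
order_id=19: ✓ → 451
order_id=20: ✗
shipped_sum = 191 + 552 + 151 + 164 + 130 + 173 + 224 + 591 + 451 = 2627
—
[priority_sum: priority > 4 AND region IN ('north', 'east', 'south')]
order_id=10: ✗
order_id=11: ✗
order_id=12: ✗
order_id=13: ✗
order_id=14: ✗
order_id=15: ✗
order_id=16: ✓ → 173
order_id=17: ✗
order_id=18: ✗
order_id=19: ✓ → 451
order_id=20: ✗
priority_sum = 173 + 451 = 624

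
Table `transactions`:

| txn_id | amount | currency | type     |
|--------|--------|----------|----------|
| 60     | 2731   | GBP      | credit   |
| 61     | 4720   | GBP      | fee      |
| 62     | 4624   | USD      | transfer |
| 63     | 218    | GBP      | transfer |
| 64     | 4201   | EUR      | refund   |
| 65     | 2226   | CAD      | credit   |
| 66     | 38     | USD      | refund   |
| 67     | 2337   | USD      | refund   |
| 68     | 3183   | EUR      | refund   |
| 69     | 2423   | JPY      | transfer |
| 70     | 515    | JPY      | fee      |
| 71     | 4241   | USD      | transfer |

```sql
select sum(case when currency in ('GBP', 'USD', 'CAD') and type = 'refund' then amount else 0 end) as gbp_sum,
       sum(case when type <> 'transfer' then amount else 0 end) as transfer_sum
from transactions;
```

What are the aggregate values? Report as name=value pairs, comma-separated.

gbp_sum=2375, transfer_sum=19951

[gbp_sum: currency in ('GBP', 'USD', 'CAD') and type = 'refund']
txn_id=60: ✗
txn_id=61: ✗
txn_id=62: ✗
txn_id=63: ✗
txn_id=64: ✗
txn_id=65: ✗
txn_id=66: ✓ → 38
txn_id=67: ✓ → 2337
txn_id=68: ✗
txn_id=69: ✗
txn_id=70: ✗
txn_id=71: ✗
gbp_sum = 38 + 2337 = 2375
—
[transfer_sum: type <> 'transfer']
txn_id=60: ✓ → 2731
txn_id=61: ✓ → 4720
txn_id=62: ✗
txn_id=63: ✗
txn_id=64: ✓ → 4201
txn_id=65: ✓ → 2226
txn_id=66: ✓ → 38
txn_id=67: ✓ → 2337
txn_id=68: ✓ → 3183
txn_id=69: ✗
txn_id=70: ✓ → 515
txn_id=71: ✗
transfer_sum = 2731 + 4720 + 4201 + 2226 + 38 + 2337 + 3183 + 515 = 19951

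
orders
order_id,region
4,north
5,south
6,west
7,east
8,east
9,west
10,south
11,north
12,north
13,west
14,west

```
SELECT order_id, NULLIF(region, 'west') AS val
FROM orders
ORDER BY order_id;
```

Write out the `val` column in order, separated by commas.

north, south, NULL, east, east, NULL, south, north, north, NULL, NULL

order_id=4: region=north vs west: differ → north
order_id=5: region=south vs west: differ → south
order_id=6: region=west vs west: equal → NULL
order_id=7: region=east vs west: differ → east
order_id=8: region=east vs west: differ → east
order_id=9: region=west vs west: equal → NULL
order_id=10: region=south vs west: differ → south
order_id=11: region=north vs west: differ → north
order_id=12: region=north vs west: differ → north
order_id=13: region=west vs west: equal → NULL
order_id=14: region=west vs west: equal → NULL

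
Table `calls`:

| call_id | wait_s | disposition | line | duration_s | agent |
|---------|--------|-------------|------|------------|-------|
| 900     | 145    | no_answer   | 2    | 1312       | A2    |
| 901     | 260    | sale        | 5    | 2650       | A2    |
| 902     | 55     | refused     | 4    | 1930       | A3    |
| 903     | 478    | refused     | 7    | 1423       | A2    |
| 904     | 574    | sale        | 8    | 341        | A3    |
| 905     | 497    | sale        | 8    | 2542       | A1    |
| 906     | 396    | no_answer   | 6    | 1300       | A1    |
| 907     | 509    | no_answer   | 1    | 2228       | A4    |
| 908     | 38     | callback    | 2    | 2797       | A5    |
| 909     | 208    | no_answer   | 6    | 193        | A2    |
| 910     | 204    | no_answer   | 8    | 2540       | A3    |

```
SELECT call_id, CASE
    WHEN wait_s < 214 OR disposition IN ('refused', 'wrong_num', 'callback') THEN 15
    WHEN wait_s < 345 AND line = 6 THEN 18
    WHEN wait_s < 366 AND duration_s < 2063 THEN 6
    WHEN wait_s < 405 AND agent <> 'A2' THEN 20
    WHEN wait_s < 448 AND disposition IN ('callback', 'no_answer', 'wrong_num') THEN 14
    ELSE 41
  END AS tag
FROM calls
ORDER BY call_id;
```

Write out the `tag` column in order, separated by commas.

call_id=900: wait_s < 214 OR disposition IN ('refused', 'wrong_num', 'callback') → 15
call_id=901: ELSE → 41
call_id=902: wait_s < 214 OR disposition IN ('refused', 'wrong_num', 'callback') → 15
call_id=903: wait_s < 214 OR disposition IN ('refused', 'wrong_num', 'callback') → 15
call_id=904: ELSE → 41
call_id=905: ELSE → 41
call_id=906: wait_s < 405 AND agent <> 'A2' → 20
call_id=907: ELSE → 41
call_id=908: wait_s < 214 OR disposition IN ('refused', 'wrong_num', 'callback') → 15
call_id=909: wait_s < 214 OR disposition IN ('refused', 'wrong_num', 'callback') → 15
call_id=910: wait_s < 214 OR disposition IN ('refused', 'wrong_num', 'callback') → 15

15, 41, 15, 15, 41, 41, 20, 41, 15, 15, 15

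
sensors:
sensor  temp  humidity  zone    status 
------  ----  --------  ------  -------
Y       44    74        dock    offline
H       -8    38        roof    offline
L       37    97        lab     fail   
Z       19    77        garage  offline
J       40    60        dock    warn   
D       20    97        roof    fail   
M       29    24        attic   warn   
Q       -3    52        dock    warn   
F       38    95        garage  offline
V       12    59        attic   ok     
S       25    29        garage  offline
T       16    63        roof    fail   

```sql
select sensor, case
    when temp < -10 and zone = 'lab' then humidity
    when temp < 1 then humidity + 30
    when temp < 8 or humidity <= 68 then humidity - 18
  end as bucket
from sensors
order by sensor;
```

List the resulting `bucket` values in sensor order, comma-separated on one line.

NULL, NULL, 68, 42, NULL, 6, 82, 11, 45, 41, NULL, NULL

sensor=D: (no match → NULL) → NULL
sensor=F: (no match → NULL) → NULL
sensor=H: temp < 1 → 68
sensor=J: temp < 8 or humidity <= 68 → 42
sensor=L: (no match → NULL) → NULL
sensor=M: temp < 8 or humidity <= 68 → 6
sensor=Q: temp < 1 → 82
sensor=S: temp < 8 or humidity <= 68 → 11
sensor=T: temp < 8 or humidity <= 68 → 45
sensor=V: temp < 8 or humidity <= 68 → 41
sensor=Y: (no match → NULL) → NULL
sensor=Z: (no match → NULL) → NULL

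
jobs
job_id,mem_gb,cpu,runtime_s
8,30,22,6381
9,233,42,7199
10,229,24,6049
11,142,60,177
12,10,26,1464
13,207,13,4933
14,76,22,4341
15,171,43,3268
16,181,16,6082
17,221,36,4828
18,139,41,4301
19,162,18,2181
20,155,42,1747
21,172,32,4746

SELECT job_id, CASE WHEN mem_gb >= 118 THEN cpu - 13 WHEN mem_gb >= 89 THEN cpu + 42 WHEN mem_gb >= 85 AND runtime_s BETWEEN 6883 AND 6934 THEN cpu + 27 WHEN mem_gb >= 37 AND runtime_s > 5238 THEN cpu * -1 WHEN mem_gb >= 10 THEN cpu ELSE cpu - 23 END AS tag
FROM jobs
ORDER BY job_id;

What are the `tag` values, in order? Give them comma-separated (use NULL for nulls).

22, 29, 11, 47, 26, 0, 22, 30, 3, 23, 28, 5, 29, 19

job_id=8: mem_gb >= 10 → 22
job_id=9: mem_gb >= 118 → 29
job_id=10: mem_gb >= 118 → 11
job_id=11: mem_gb >= 118 → 47
job_id=12: mem_gb >= 10 → 26
job_id=13: mem_gb >= 118 → 0
job_id=14: mem_gb >= 10 → 22
job_id=15: mem_gb >= 118 → 30
job_id=16: mem_gb >= 118 → 3
job_id=17: mem_gb >= 118 → 23
job_id=18: mem_gb >= 118 → 28
job_id=19: mem_gb >= 118 → 5
job_id=20: mem_gb >= 118 → 29
job_id=21: mem_gb >= 118 → 19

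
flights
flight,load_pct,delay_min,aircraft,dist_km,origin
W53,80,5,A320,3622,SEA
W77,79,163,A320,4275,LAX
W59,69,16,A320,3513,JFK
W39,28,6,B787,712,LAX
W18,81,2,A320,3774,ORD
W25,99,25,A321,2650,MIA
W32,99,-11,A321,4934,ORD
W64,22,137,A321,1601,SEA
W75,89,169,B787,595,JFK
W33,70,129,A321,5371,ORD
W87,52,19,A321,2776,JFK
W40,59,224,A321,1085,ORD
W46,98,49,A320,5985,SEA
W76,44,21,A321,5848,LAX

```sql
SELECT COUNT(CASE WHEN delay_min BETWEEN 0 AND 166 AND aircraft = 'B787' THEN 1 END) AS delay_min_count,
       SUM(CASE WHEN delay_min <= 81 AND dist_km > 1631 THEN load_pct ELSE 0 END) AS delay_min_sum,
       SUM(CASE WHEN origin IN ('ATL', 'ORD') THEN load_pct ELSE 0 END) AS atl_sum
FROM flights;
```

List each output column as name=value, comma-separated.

[delay_min_count: delay_min BETWEEN 0 AND 166 AND aircraft = 'B787']
flight=W53: ✗
flight=W77: ✗
flight=W59: ✗
flight=W39: ✓ → 1
flight=W18: ✗
flight=W25: ✗
flight=W32: ✗
flight=W64: ✗
flight=W75: ✗
flight=W33: ✗
flight=W87: ✗
flight=W40: ✗
flight=W46: ✗
flight=W76: ✗
delay_min_count = COUNT(1) = 1
—
[delay_min_sum: delay_min <= 81 AND dist_km > 1631]
flight=W53: ✓ → 80
flight=W77: ✗
flight=W59: ✓ → 69
flight=W39: ✗
flight=W18: ✓ → 81
flight=W25: ✓ → 99
flight=W32: ✓ → 99
flight=W64: ✗
flight=W75: ✗
flight=W33: ✗
flight=W87: ✓ → 52
flight=W40: ✗
flight=W46: ✓ → 98
flight=W76: ✓ → 44
delay_min_sum = 80 + 69 + 81 + 99 + 99 + 52 + 98 + 44 = 622
—
[atl_sum: origin IN ('ATL', 'ORD')]
flight=W53: ✗
flight=W77: ✗
flight=W59: ✗
flight=W39: ✗
flight=W18: ✓ → 81
flight=W25: ✗
flight=W32: ✓ → 99
flight=W64: ✗
flight=W75: ✗
flight=W33: ✓ → 70
flight=W87: ✗
flight=W40: ✓ → 59
flight=W46: ✗
flight=W76: ✗
atl_sum = 81 + 99 + 70 + 59 = 309

delay_min_count=1, delay_min_sum=622, atl_sum=309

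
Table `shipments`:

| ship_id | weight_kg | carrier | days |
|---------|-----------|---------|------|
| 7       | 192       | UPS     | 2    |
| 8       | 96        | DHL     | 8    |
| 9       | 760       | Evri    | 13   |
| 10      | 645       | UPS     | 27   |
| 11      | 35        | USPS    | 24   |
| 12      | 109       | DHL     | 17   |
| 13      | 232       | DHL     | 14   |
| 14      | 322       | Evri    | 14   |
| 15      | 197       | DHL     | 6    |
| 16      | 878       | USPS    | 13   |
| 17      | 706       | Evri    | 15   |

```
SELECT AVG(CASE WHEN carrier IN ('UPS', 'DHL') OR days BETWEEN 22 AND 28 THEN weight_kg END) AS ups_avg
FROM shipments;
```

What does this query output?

215.1428571429

ship_id=7: ✓ → 192
ship_id=8: ✓ → 96
ship_id=9: ✗
ship_id=10: ✓ → 645
ship_id=11: ✓ → 35
ship_id=12: ✓ → 109
ship_id=13: ✓ → 232
ship_id=14: ✗
ship_id=15: ✓ → 197
ship_id=16: ✗
ship_id=17: ✗
ups_avg = (192 + 96 + 645 + 35 + 109 + 232 + 197) / 7 = 215.1428571429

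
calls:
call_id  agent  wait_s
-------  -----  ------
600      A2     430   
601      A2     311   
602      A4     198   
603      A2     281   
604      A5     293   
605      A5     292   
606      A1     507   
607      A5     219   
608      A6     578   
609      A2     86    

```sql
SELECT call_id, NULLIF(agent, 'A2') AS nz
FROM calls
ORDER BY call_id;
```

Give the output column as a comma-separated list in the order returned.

NULL, NULL, A4, NULL, A5, A5, A1, A5, A6, NULL

call_id=600: agent=A2 vs A2: equal → NULL
call_id=601: agent=A2 vs A2: equal → NULL
call_id=602: agent=A4 vs A2: differ → A4
call_id=603: agent=A2 vs A2: equal → NULL
call_id=604: agent=A5 vs A2: differ → A5
call_id=605: agent=A5 vs A2: differ → A5
call_id=606: agent=A1 vs A2: differ → A1
call_id=607: agent=A5 vs A2: differ → A5
call_id=608: agent=A6 vs A2: differ → A6
call_id=609: agent=A2 vs A2: equal → NULL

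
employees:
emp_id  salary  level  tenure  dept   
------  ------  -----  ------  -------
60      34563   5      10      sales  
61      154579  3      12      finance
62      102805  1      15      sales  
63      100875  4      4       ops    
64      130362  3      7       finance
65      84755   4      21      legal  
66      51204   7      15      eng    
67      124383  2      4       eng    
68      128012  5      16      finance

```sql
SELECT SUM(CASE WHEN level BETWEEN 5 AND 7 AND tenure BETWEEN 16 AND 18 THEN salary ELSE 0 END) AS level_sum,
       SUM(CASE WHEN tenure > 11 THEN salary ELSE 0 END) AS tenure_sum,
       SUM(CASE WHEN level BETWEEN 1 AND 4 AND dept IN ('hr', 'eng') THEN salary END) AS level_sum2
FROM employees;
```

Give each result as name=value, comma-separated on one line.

[level_sum: level BETWEEN 5 AND 7 AND tenure BETWEEN 16 AND 18]
emp_id=60: ✗
emp_id=61: ✗
emp_id=62: ✗
emp_id=63: ✗
emp_id=64: ✗
emp_id=65: ✗
emp_id=66: ✗
emp_id=67: ✗
emp_id=68: ✓ → 128012
level_sum = 128012
—
[tenure_sum: tenure > 11]
emp_id=60: ✗
emp_id=61: ✓ → 154579
emp_id=62: ✓ → 102805
emp_id=63: ✗
emp_id=64: ✗
emp_id=65: ✓ → 84755
emp_id=66: ✓ → 51204
emp_id=67: ✗
emp_id=68: ✓ → 128012
tenure_sum = 154579 + 102805 + 84755 + 51204 + 128012 = 521355
—
[level_sum2: level BETWEEN 1 AND 4 AND dept IN ('hr', 'eng')]
emp_id=60: ✗
emp_id=61: ✗
emp_id=62: ✗
emp_id=63: ✗
emp_id=64: ✗
emp_id=65: ✗
emp_id=66: ✗
emp_id=67: ✓ → 124383
emp_id=68: ✗
level_sum2 = 124383

level_sum=128012, tenure_sum=521355, level_sum2=124383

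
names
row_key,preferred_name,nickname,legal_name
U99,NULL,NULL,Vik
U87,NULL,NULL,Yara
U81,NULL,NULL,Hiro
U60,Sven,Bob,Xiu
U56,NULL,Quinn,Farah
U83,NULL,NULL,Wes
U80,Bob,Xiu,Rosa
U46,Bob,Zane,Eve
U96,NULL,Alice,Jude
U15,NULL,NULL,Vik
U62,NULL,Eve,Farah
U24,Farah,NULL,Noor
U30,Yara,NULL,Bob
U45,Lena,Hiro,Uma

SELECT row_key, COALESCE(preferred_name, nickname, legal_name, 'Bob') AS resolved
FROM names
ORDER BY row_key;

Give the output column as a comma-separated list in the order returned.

Vik, Farah, Yara, Lena, Bob, Quinn, Sven, Eve, Bob, Hiro, Wes, Yara, Alice, Vik

row_key=U15: preferred_name=NULL, nickname=NULL, legal_name=Vik → Vik
row_key=U24: preferred_name=Farah → Farah
row_key=U30: preferred_name=Yara → Yara
row_key=U45: preferred_name=Lena → Lena
row_key=U46: preferred_name=Bob → Bob
row_key=U56: preferred_name=NULL, nickname=Quinn → Quinn
row_key=U60: preferred_name=Sven → Sven
row_key=U62: preferred_name=NULL, nickname=Eve → Eve
row_key=U80: preferred_name=Bob → Bob
row_key=U81: preferred_name=NULL, nickname=NULL, legal_name=Hiro → Hiro
row_key=U83: preferred_name=NULL, nickname=NULL, legal_name=Wes → Wes
row_key=U87: preferred_name=NULL, nickname=NULL, legal_name=Yara → Yara
row_key=U96: preferred_name=NULL, nickname=Alice → Alice
row_key=U99: preferred_name=NULL, nickname=NULL, legal_name=Vik → Vik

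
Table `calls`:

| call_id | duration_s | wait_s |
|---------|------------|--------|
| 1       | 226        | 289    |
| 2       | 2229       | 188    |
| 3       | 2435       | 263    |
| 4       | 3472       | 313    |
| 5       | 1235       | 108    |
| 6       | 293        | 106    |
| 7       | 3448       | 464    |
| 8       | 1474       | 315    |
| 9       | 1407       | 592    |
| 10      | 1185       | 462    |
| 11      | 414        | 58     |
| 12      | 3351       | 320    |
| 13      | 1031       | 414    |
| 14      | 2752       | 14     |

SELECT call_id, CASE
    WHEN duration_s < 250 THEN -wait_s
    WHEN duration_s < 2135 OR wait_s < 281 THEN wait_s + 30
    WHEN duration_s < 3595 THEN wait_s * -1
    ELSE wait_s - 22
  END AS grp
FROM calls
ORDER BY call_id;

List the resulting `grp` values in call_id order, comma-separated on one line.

-289, 218, 293, -313, 138, 136, -464, 345, 622, 492, 88, -320, 444, 44

call_id=1: duration_s < 250 → -289
call_id=2: duration_s < 2135 OR wait_s < 281 → 218
call_id=3: duration_s < 2135 OR wait_s < 281 → 293
call_id=4: duration_s < 3595 → -313
call_id=5: duration_s < 2135 OR wait_s < 281 → 138
call_id=6: duration_s < 2135 OR wait_s < 281 → 136
call_id=7: duration_s < 3595 → -464
call_id=8: duration_s < 2135 OR wait_s < 281 → 345
call_id=9: duration_s < 2135 OR wait_s < 281 → 622
call_id=10: duration_s < 2135 OR wait_s < 281 → 492
call_id=11: duration_s < 2135 OR wait_s < 281 → 88
call_id=12: duration_s < 3595 → -320
call_id=13: duration_s < 2135 OR wait_s < 281 → 444
call_id=14: duration_s < 2135 OR wait_s < 281 → 44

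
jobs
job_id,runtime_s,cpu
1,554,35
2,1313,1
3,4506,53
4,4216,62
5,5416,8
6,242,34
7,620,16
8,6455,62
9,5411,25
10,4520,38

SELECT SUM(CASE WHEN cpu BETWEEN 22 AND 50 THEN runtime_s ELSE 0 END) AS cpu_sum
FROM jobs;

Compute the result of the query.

10727

job_id=1: ✓ → 554
job_id=2: ✗
job_id=3: ✗
job_id=4: ✗
job_id=5: ✗
job_id=6: ✓ → 242
job_id=7: ✗
job_id=8: ✗
job_id=9: ✓ → 5411
job_id=10: ✓ → 4520
cpu_sum = 554 + 242 + 5411 + 4520 = 10727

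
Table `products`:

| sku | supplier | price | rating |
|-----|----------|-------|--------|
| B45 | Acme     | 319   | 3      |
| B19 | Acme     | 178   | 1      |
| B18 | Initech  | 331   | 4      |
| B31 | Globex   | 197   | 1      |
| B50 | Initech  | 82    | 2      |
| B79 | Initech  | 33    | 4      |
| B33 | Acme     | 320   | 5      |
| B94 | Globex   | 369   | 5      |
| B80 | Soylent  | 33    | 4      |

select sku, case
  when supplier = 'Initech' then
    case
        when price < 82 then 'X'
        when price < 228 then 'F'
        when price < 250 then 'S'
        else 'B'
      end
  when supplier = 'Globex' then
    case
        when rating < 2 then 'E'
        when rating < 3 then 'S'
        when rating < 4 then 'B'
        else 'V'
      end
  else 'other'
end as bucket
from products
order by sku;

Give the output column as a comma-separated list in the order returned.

B, other, E, other, other, F, X, other, V

sku=B18: supplier='Initech' → inner[ELSE] → B
sku=B19: supplier='Acme' → outer ELSE → other
sku=B31: supplier='Globex' → inner[rating < 2] → E
sku=B33: supplier='Acme' → outer ELSE → other
sku=B45: supplier='Acme' → outer ELSE → other
sku=B50: supplier='Initech' → inner[price < 228] → F
sku=B79: supplier='Initech' → inner[price < 82] → X
sku=B80: supplier='Soylent' → outer ELSE → other
sku=B94: supplier='Globex' → inner[ELSE] → V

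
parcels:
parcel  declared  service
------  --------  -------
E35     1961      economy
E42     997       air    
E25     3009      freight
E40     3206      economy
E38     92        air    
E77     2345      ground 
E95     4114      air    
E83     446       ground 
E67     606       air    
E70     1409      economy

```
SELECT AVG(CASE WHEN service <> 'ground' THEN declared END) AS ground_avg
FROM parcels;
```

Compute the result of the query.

1924.25

parcel=E35: ✓ → 1961
parcel=E42: ✓ → 997
parcel=E25: ✓ → 3009
parcel=E40: ✓ → 3206
parcel=E38: ✓ → 92
parcel=E77: ✗
parcel=E95: ✓ → 4114
parcel=E83: ✗
parcel=E67: ✓ → 606
parcel=E70: ✓ → 1409
ground_avg = (1961 + 997 + 3009 + 3206 + 92 + 4114 + 606 + 1409) / 8 = 1924.25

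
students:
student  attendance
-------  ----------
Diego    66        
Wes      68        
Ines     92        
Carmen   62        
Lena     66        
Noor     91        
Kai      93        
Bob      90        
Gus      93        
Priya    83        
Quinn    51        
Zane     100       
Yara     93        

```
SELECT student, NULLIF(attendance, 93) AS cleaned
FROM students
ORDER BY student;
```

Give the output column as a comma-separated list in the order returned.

student=Bob: attendance=90 vs 93: differ → 90
student=Carmen: attendance=62 vs 93: differ → 62
student=Diego: attendance=66 vs 93: differ → 66
student=Gus: attendance=93 vs 93: equal → NULL
student=Ines: attendance=92 vs 93: differ → 92
student=Kai: attendance=93 vs 93: equal → NULL
student=Lena: attendance=66 vs 93: differ → 66
student=Noor: attendance=91 vs 93: differ → 91
student=Priya: attendance=83 vs 93: differ → 83
student=Quinn: attendance=51 vs 93: differ → 51
student=Wes: attendance=68 vs 93: differ → 68
student=Yara: attendance=93 vs 93: equal → NULL
student=Zane: attendance=100 vs 93: differ → 100

90, 62, 66, NULL, 92, NULL, 66, 91, 83, 51, 68, NULL, 100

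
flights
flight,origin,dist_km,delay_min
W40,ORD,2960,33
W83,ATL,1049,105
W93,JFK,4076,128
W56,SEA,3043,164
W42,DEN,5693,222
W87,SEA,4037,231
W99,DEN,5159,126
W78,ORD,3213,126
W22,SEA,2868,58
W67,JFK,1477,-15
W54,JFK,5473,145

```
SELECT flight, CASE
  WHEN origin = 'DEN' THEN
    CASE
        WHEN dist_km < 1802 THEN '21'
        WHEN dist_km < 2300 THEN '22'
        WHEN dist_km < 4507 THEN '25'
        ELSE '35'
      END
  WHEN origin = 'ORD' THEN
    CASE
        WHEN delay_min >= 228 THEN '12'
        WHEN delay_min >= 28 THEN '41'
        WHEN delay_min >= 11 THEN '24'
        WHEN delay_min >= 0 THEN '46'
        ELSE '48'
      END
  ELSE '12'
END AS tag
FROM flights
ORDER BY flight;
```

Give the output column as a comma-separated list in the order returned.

12, 41, 35, 12, 12, 12, 41, 12, 12, 12, 35

flight=W22: origin='SEA' → outer ELSE → 12
flight=W40: origin='ORD' → inner[delay_min >= 28] → 41
flight=W42: origin='DEN' → inner[ELSE] → 35
flight=W54: origin='JFK' → outer ELSE → 12
flight=W56: origin='SEA' → outer ELSE → 12
flight=W67: origin='JFK' → outer ELSE → 12
flight=W78: origin='ORD' → inner[delay_min >= 28] → 41
flight=W83: origin='ATL' → outer ELSE → 12
flight=W87: origin='SEA' → outer ELSE → 12
flight=W93: origin='JFK' → outer ELSE → 12
flight=W99: origin='DEN' → inner[ELSE] → 35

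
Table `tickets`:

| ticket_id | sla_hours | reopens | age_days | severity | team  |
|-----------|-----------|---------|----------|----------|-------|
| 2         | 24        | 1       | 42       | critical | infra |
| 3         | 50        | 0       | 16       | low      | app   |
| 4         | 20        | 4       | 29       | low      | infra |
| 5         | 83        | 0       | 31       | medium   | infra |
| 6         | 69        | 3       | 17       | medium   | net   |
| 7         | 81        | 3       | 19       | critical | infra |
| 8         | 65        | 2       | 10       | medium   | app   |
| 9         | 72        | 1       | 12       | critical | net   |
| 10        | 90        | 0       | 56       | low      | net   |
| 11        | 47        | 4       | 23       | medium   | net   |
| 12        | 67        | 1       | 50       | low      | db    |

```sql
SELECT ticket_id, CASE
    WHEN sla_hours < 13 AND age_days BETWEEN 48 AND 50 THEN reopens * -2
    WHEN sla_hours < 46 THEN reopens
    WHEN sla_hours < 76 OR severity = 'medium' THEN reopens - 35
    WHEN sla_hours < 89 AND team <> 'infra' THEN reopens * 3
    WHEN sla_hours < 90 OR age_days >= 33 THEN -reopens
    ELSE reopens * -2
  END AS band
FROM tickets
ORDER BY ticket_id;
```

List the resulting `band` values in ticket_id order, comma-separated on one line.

1, -35, 4, -35, -32, -3, -33, -34, 0, -31, -34

ticket_id=2: sla_hours < 46 → 1
ticket_id=3: sla_hours < 76 OR severity = 'medium' → -35
ticket_id=4: sla_hours < 46 → 4
ticket_id=5: sla_hours < 76 OR severity = 'medium' → -35
ticket_id=6: sla_hours < 76 OR severity = 'medium' → -32
ticket_id=7: sla_hours < 90 OR age_days >= 33 → -3
ticket_id=8: sla_hours < 76 OR severity = 'medium' → -33
ticket_id=9: sla_hours < 76 OR severity = 'medium' → -34
ticket_id=10: sla_hours < 90 OR age_days >= 33 → 0
ticket_id=11: sla_hours < 76 OR severity = 'medium' → -31
ticket_id=12: sla_hours < 76 OR severity = 'medium' → -34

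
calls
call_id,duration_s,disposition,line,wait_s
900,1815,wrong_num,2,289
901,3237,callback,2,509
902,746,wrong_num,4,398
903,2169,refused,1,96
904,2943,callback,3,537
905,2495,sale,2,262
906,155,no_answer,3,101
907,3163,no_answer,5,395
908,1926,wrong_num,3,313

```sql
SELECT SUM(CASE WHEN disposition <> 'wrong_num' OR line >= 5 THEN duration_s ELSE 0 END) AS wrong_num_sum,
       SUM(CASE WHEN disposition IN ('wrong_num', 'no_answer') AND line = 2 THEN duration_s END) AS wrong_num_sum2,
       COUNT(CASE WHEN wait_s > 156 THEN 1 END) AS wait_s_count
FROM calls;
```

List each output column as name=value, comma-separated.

wrong_num_sum=14162, wrong_num_sum2=1815, wait_s_count=7

[wrong_num_sum: disposition <> 'wrong_num' OR line >= 5]
call_id=900: ✗
call_id=901: ✓ → 3237
call_id=902: ✗
call_id=903: ✓ → 2169
call_id=904: ✓ → 2943
call_id=905: ✓ → 2495
call_id=906: ✓ → 155
call_id=907: ✓ → 3163
call_id=908: ✗
wrong_num_sum = 3237 + 2169 + 2943 + 2495 + 155 + 3163 = 14162
—
[wrong_num_sum2: disposition IN ('wrong_num', 'no_answer') AND line = 2]
call_id=900: ✓ → 1815
call_id=901: ✗
call_id=902: ✗
call_id=903: ✗
call_id=904: ✗
call_id=905: ✗
call_id=906: ✗
call_id=907: ✗
call_id=908: ✗
wrong_num_sum2 = 1815
—
[wait_s_count: wait_s > 156]
call_id=900: ✓ → 1
call_id=901: ✓ → 1
call_id=902: ✓ → 1
call_id=903: ✗
call_id=904: ✓ → 1
call_id=905: ✓ → 1
call_id=906: ✗
call_id=907: ✓ → 1
call_id=908: ✓ → 1
wait_s_count = COUNT(1, 1, 1, 1, 1, 1, 1) = 7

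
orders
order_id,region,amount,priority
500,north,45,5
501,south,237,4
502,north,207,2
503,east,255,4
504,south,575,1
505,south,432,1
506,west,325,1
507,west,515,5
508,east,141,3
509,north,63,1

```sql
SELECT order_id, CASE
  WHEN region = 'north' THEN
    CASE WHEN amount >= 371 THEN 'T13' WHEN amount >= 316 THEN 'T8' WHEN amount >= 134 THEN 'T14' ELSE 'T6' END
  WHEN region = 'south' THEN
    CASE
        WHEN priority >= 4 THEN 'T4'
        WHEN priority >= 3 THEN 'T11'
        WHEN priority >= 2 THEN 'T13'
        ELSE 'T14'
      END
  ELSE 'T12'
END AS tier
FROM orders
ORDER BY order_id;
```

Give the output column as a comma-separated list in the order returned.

order_id=500: region='north' → inner[ELSE] → T6
order_id=501: region='south' → inner[priority >= 4] → T4
order_id=502: region='north' → inner[amount >= 134] → T14
order_id=503: region='east' → outer ELSE → T12
order_id=504: region='south' → inner[ELSE] → T14
order_id=505: region='south' → inner[ELSE] → T14
order_id=506: region='west' → outer ELSE → T12
order_id=507: region='west' → outer ELSE → T12
order_id=508: region='east' → outer ELSE → T12
order_id=509: region='north' → inner[ELSE] → T6

T6, T4, T14, T12, T14, T14, T12, T12, T12, T6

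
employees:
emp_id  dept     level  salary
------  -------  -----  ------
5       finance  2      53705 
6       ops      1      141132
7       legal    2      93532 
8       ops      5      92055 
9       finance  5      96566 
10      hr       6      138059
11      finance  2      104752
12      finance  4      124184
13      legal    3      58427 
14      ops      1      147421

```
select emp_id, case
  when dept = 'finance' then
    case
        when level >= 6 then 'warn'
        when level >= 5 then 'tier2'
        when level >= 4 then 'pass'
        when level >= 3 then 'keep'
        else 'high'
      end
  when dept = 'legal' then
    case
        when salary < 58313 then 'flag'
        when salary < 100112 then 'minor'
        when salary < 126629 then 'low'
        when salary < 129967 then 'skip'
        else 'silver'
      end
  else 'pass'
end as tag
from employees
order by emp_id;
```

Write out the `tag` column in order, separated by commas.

high, pass, minor, pass, tier2, pass, high, pass, minor, pass

emp_id=5: dept='finance' → inner[ELSE] → high
emp_id=6: dept='ops' → outer ELSE → pass
emp_id=7: dept='legal' → inner[salary < 100112] → minor
emp_id=8: dept='ops' → outer ELSE → pass
emp_id=9: dept='finance' → inner[level >= 5] → tier2
emp_id=10: dept='hr' → outer ELSE → pass
emp_id=11: dept='finance' → inner[ELSE] → high
emp_id=12: dept='finance' → inner[level >= 4] → pass
emp_id=13: dept='legal' → inner[salary < 100112] → minor
emp_id=14: dept='ops' → outer ELSE → pass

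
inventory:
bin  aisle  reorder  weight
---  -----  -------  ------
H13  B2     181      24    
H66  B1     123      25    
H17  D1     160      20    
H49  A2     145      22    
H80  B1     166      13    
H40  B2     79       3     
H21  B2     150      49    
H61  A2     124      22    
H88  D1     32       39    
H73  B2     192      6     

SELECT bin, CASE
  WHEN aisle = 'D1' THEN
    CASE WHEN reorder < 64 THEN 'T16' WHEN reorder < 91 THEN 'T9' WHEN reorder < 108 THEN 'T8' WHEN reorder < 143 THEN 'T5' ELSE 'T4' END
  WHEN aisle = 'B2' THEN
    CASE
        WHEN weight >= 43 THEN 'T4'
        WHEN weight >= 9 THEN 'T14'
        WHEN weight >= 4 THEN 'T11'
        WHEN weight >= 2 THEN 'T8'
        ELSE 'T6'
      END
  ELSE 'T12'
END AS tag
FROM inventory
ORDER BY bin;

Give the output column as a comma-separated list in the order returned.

T14, T4, T4, T8, T12, T12, T12, T11, T12, T16

bin=H13: aisle='B2' → inner[weight >= 9] → T14
bin=H17: aisle='D1' → inner[ELSE] → T4
bin=H21: aisle='B2' → inner[weight >= 43] → T4
bin=H40: aisle='B2' → inner[weight >= 2] → T8
bin=H49: aisle='A2' → outer ELSE → T12
bin=H61: aisle='A2' → outer ELSE → T12
bin=H66: aisle='B1' → outer ELSE → T12
bin=H73: aisle='B2' → inner[weight >= 4] → T11
bin=H80: aisle='B1' → outer ELSE → T12
bin=H88: aisle='D1' → inner[reorder < 64] → T16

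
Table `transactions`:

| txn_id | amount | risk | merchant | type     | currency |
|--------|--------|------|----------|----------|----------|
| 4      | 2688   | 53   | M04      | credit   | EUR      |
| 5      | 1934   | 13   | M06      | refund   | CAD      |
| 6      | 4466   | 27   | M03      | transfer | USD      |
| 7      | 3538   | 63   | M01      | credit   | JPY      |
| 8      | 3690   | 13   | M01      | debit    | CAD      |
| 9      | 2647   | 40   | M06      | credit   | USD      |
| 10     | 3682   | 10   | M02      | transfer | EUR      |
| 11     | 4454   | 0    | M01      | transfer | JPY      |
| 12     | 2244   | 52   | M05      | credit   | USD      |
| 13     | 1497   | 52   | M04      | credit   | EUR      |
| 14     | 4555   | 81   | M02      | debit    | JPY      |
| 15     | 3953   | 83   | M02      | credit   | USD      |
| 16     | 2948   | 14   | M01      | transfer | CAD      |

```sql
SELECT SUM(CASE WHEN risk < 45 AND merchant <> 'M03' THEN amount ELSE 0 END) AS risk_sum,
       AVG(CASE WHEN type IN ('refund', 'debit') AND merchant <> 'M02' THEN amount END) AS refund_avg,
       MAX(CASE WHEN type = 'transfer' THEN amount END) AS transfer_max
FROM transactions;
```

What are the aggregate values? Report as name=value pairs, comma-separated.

[risk_sum: risk < 45 AND merchant <> 'M03']
txn_id=4: ✗
txn_id=5: ✓ → 1934
txn_id=6: ✗
txn_id=7: ✗
txn_id=8: ✓ → 3690
txn_id=9: ✓ → 2647
txn_id=10: ✓ → 3682
txn_id=11: ✓ → 4454
txn_id=12: ✗
txn_id=13: ✗
txn_id=14: ✗
txn_id=15: ✗
txn_id=16: ✓ → 2948
risk_sum = 1934 + 3690 + 2647 + 3682 + 4454 + 2948 = 19355
—
[refund_avg: type IN ('refund', 'debit') AND merchant <> 'M02']
txn_id=4: ✗
txn_id=5: ✓ → 1934
txn_id=6: ✗
txn_id=7: ✗
txn_id=8: ✓ → 3690
txn_id=9: ✗
txn_id=10: ✗
txn_id=11: ✗
txn_id=12: ✗
txn_id=13: ✗
txn_id=14: ✗
txn_id=15: ✗
txn_id=16: ✗
refund_avg = (1934 + 3690) / 2 = 2812
—
[transfer_max: type = 'transfer']
txn_id=4: ✗
txn_id=5: ✗
txn_id=6: ✓ → 4466
txn_id=7: ✗
txn_id=8: ✗
txn_id=9: ✗
txn_id=10: ✓ → 3682
txn_id=11: ✓ → 4454
txn_id=12: ✗
txn_id=13: ✗
txn_id=14: ✗
txn_id=15: ✗
txn_id=16: ✓ → 2948
transfer_max = MAX(4466, 3682, 4454, 2948) = 4466

risk_sum=19355, refund_avg=2812, transfer_max=4466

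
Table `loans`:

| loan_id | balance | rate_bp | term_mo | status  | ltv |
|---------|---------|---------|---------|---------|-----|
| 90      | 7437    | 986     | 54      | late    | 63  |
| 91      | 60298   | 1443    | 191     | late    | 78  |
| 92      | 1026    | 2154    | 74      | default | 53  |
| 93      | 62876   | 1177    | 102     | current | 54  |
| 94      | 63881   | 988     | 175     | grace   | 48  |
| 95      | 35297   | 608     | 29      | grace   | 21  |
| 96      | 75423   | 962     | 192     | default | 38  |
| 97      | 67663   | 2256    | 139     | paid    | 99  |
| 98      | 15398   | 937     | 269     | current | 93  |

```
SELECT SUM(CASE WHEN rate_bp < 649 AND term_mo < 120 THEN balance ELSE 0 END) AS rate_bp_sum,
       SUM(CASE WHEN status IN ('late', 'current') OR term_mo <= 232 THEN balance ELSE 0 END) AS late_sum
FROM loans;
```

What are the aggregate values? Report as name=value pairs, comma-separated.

[rate_bp_sum: rate_bp < 649 AND term_mo < 120]
loan_id=90: ✗
loan_id=91: ✗
loan_id=92: ✗
loan_id=93: ✗
loan_id=94: ✗
loan_id=95: ✓ → 35297
loan_id=96: ✗
loan_id=97: ✗
loan_id=98: ✗
rate_bp_sum = 35297
—
[late_sum: status IN ('late', 'current') OR term_mo <= 232]
loan_id=90: ✓ → 7437
loan_id=91: ✓ → 60298
loan_id=92: ✓ → 1026
loan_id=93: ✓ → 62876
loan_id=94: ✓ → 63881
loan_id=95: ✓ → 35297
loan_id=96: ✓ → 75423
loan_id=97: ✓ → 67663
loan_id=98: ✓ → 15398
late_sum = 7437 + 60298 + 1026 + 62876 + 63881 + 35297 + 75423 + 67663 + 15398 = 389299

rate_bp_sum=35297, late_sum=389299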